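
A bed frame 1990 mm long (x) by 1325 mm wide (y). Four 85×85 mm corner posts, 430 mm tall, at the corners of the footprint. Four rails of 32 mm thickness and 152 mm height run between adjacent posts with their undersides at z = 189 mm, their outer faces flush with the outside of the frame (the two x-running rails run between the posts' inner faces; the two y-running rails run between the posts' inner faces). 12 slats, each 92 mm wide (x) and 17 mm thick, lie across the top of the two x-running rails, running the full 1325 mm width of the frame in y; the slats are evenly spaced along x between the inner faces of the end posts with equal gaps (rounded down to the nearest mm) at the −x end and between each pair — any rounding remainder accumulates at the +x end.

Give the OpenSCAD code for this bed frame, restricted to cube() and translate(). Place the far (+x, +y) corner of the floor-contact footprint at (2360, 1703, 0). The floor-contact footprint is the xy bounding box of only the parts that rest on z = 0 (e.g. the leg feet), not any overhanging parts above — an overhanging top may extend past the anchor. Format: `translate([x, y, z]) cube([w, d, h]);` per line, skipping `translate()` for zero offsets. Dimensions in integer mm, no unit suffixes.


// slat z = rail_z + rail_h = 189 + 152 = 341
// slat gap = ⌊(1820 − 12·92) / 13⌋ = 55
translate([370, 378, 0]) cube([85, 85, 430]);
translate([370, 1618, 0]) cube([85, 85, 430]);
translate([2275, 378, 0]) cube([85, 85, 430]);
translate([2275, 1618, 0]) cube([85, 85, 430]);
translate([455, 378, 189]) cube([1820, 32, 152]);
translate([455, 1671, 189]) cube([1820, 32, 152]);
translate([370, 463, 189]) cube([32, 1155, 152]);
translate([2328, 463, 189]) cube([32, 1155, 152]);
translate([510, 378, 341]) cube([92, 1325, 17]);
translate([657, 378, 341]) cube([92, 1325, 17]);
translate([804, 378, 341]) cube([92, 1325, 17]);
translate([951, 378, 341]) cube([92, 1325, 17]);
translate([1098, 378, 341]) cube([92, 1325, 17]);
translate([1245, 378, 341]) cube([92, 1325, 17]);
translate([1392, 378, 341]) cube([92, 1325, 17]);
translate([1539, 378, 341]) cube([92, 1325, 17]);
translate([1686, 378, 341]) cube([92, 1325, 17]);
translate([1833, 378, 341]) cube([92, 1325, 17]);
translate([1980, 378, 341]) cube([92, 1325, 17]);
translate([2127, 378, 341]) cube([92, 1325, 17]);


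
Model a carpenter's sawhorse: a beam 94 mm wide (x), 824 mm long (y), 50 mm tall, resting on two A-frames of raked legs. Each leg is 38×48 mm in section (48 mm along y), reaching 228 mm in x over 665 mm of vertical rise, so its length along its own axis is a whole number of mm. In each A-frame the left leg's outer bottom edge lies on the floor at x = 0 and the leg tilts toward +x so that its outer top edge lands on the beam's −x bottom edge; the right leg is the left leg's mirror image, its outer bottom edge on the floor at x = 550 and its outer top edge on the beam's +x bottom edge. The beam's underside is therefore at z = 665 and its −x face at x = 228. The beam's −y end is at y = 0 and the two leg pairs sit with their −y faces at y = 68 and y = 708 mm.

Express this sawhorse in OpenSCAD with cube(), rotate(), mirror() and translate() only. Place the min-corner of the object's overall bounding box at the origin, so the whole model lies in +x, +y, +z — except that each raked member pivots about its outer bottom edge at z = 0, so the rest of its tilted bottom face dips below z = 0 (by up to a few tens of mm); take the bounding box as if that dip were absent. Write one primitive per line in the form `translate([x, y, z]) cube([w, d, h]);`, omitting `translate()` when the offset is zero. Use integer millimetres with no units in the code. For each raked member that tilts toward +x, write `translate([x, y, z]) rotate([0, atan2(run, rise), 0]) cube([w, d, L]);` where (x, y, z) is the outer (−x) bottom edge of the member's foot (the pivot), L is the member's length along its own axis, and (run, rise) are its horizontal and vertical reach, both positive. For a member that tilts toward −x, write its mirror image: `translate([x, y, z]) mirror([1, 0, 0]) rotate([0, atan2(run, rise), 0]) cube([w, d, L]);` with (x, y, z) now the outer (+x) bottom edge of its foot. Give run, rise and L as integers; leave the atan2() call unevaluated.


translate([228, 0, 665]) cube([94, 824, 50]);
translate([0, 68, 0]) rotate([0, atan2(228, 665), 0]) cube([38, 48, 703]);
translate([550, 68, 0]) mirror([1, 0, 0]) rotate([0, atan2(228, 665), 0]) cube([38, 48, 703]);
translate([0, 708, 0]) rotate([0, atan2(228, 665), 0]) cube([38, 48, 703]);
translate([550, 708, 0]) mirror([1, 0, 0]) rotate([0, atan2(228, 665), 0]) cube([38, 48, 703]);


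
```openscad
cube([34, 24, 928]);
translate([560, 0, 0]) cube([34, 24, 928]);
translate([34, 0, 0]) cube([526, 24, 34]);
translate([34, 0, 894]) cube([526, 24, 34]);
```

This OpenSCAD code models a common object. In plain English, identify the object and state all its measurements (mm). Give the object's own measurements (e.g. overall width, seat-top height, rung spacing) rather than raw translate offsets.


A rectangular picture frame lying in the x–z plane (depth along y). The opening is 526 mm wide (x) by 860 mm tall (z), surrounded by a border 34 mm wide on all four sides. The frame is 24 mm deep and is made of two full-height vertical stiles with two horizontal rails fitted between them.


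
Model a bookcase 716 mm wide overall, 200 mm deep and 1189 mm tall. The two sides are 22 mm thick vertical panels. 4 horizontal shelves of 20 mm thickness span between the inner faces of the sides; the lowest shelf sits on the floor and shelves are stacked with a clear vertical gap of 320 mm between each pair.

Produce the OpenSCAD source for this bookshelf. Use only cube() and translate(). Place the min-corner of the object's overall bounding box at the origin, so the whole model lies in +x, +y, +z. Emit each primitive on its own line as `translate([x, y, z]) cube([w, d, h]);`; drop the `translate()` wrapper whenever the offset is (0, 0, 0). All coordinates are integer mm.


cube([22, 200, 1189]);
translate([694, 0, 0]) cube([22, 200, 1189]);
translate([22, 0, 0]) cube([672, 200, 20]);
translate([22, 0, 340]) cube([672, 200, 20]);
translate([22, 0, 680]) cube([672, 200, 20]);
translate([22, 0, 1020]) cube([672, 200, 20]);


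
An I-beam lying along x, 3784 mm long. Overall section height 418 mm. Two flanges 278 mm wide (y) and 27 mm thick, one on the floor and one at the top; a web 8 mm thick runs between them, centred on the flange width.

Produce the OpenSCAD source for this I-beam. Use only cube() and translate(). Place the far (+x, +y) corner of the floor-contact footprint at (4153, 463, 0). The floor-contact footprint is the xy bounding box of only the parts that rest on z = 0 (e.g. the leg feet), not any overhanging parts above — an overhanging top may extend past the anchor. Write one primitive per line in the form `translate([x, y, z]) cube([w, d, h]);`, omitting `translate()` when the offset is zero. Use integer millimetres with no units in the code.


translate([369, 185, 0]) cube([3784, 278, 27]);
translate([369, 320, 27]) cube([3784, 8, 364]);
translate([369, 185, 391]) cube([3784, 278, 27]);


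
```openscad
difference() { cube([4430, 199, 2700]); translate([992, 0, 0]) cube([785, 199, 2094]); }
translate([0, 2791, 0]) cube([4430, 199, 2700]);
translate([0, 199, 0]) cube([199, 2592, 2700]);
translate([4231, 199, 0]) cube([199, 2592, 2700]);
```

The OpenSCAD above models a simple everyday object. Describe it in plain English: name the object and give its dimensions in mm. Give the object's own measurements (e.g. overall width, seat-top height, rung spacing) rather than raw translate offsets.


A single room: four walls, each 2700 mm tall and 199 mm thick, enclosing an outside footprint 4430×2990 mm (x × y), no floor or roof. The front and back walls (−y and +y sides) run the full x-width; the side walls fit between their inner faces. A door opening 785 mm wide and 2094 mm tall is cut through the front wall from the floor up, its −x edge 992 mm from the wall's −x end.


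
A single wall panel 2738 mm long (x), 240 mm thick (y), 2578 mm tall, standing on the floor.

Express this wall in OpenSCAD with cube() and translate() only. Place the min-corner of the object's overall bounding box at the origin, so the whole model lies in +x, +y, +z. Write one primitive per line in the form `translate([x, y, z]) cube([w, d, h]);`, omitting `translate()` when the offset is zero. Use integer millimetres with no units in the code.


cube([2738, 240, 2578]);


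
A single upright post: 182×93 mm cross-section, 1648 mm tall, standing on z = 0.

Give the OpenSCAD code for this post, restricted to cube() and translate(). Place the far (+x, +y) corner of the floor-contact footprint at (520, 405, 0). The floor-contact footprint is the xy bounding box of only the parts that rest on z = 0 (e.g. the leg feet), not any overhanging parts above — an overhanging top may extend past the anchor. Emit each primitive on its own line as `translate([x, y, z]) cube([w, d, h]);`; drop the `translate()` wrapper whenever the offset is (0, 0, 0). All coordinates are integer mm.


translate([338, 312, 0]) cube([182, 93, 1648]);


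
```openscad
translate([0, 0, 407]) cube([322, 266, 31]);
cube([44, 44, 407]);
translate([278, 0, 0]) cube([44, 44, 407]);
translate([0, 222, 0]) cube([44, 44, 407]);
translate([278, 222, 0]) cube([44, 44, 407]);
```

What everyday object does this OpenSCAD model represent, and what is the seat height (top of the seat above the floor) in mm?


A stool. The seat height is 438 mm.

A 322×266×31 slab at z = 407 on four corner posts — a stool. The seat top is 407 + 31 = 438 mm.


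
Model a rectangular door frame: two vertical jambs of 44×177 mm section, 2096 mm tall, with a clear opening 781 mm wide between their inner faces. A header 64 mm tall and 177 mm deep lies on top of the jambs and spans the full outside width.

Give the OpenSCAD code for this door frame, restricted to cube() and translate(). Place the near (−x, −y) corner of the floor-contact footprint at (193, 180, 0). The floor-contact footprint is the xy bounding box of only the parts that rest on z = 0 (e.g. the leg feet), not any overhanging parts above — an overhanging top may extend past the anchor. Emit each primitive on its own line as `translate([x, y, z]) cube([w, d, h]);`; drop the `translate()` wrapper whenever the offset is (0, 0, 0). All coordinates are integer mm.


translate([193, 180, 0]) cube([44, 177, 2096]);
translate([1018, 180, 0]) cube([44, 177, 2096]);
translate([193, 180, 2096]) cube([869, 177, 64]);


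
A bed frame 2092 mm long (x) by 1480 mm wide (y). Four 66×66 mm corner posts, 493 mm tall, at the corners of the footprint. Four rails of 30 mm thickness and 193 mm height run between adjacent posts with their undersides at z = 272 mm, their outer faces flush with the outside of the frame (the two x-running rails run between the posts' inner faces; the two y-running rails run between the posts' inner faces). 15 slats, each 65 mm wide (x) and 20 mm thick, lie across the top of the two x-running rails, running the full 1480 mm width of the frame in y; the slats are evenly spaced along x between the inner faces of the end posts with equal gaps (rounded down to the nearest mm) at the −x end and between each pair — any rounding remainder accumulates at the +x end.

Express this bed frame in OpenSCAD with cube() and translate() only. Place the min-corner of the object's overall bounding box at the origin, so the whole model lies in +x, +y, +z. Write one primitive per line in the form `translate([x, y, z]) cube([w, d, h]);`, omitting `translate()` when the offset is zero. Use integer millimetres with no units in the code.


cube([66, 66, 493]);
translate([0, 1414, 0]) cube([66, 66, 493]);
translate([2026, 0, 0]) cube([66, 66, 493]);
translate([2026, 1414, 0]) cube([66, 66, 493]);
translate([66, 0, 272]) cube([1960, 30, 193]);
translate([66, 1450, 272]) cube([1960, 30, 193]);
translate([0, 66, 272]) cube([30, 1348, 193]);
translate([2062, 66, 272]) cube([30, 1348, 193]);
translate([127, 0, 465]) cube([65, 1480, 20]);
translate([253, 0, 465]) cube([65, 1480, 20]);
translate([379, 0, 465]) cube([65, 1480, 20]);
translate([505, 0, 465]) cube([65, 1480, 20]);
translate([631, 0, 465]) cube([65, 1480, 20]);
translate([757, 0, 465]) cube([65, 1480, 20]);
translate([883, 0, 465]) cube([65, 1480, 20]);
translate([1009, 0, 465]) cube([65, 1480, 20]);
translate([1135, 0, 465]) cube([65, 1480, 20]);
translate([1261, 0, 465]) cube([65, 1480, 20]);
translate([1387, 0, 465]) cube([65, 1480, 20]);
translate([1513, 0, 465]) cube([65, 1480, 20]);
translate([1639, 0, 465]) cube([65, 1480, 20]);
translate([1765, 0, 465]) cube([65, 1480, 20]);
translate([1891, 0, 465]) cube([65, 1480, 20]);


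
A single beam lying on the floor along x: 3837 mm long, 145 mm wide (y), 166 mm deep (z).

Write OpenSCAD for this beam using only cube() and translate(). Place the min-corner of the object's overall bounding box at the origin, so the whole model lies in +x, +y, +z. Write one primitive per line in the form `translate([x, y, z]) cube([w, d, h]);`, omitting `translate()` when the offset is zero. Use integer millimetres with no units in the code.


cube([3837, 145, 166]);


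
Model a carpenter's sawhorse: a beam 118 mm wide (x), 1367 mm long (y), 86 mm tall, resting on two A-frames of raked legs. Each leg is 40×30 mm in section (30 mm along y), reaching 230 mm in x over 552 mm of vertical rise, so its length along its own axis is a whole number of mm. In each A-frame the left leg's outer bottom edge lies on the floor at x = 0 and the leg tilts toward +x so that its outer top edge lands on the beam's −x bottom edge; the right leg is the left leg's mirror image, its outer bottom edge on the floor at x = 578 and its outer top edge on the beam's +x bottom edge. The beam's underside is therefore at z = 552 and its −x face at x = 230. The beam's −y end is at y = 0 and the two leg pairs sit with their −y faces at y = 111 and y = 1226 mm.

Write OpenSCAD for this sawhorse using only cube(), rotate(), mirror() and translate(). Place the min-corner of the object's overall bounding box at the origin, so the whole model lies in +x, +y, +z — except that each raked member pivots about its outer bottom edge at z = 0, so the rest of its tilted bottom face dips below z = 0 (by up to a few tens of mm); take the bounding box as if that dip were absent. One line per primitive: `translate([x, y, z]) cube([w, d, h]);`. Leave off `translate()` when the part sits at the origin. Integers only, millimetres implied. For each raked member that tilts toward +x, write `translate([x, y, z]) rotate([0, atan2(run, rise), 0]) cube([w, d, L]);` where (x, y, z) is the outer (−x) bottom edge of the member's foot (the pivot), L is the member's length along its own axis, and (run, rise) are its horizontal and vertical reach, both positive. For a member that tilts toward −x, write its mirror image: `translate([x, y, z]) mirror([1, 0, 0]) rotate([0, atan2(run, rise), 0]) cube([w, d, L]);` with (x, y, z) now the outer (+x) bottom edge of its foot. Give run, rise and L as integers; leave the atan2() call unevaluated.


// leg length = √(230² + 552²) = 598
// right-leg outer foot x = 2·230 + 118 = 578
// beam min-corner = (230, 0, 552)
translate([230, 0, 552]) cube([118, 1367, 86]);
translate([0, 111, 0]) rotate([0, atan2(230, 552), 0]) cube([40, 30, 598]);
translate([578, 111, 0]) mirror([1, 0, 0]) rotate([0, atan2(230, 552), 0]) cube([40, 30, 598]);
translate([0, 1226, 0]) rotate([0, atan2(230, 552), 0]) cube([40, 30, 598]);
translate([578, 1226, 0]) mirror([1, 0, 0]) rotate([0, atan2(230, 552), 0]) cube([40, 30, 598]);


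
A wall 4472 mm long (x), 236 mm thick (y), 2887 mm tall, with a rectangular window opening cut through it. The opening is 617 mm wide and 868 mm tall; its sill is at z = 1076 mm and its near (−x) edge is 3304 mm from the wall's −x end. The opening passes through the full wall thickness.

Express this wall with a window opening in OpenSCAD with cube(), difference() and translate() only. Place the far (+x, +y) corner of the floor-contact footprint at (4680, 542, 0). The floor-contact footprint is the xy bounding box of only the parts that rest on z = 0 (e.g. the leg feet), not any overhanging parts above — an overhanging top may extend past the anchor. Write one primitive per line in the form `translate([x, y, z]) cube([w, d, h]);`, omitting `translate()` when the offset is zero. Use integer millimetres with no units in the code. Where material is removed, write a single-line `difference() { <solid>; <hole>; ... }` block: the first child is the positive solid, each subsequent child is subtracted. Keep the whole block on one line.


difference() { translate([208, 306, 0]) cube([4472, 236, 2887]); translate([3512, 306, 1076]) cube([617, 236, 868]); }


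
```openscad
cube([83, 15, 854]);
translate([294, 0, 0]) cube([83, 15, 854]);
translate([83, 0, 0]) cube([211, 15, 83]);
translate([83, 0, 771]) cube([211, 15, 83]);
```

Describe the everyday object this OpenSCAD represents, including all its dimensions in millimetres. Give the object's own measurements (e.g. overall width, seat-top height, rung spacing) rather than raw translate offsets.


A rectangular picture frame lying in the x–z plane (depth along y). The opening is 211 mm wide (x) by 688 mm tall (z), surrounded by a border 83 mm wide on all four sides. The frame is 15 mm deep and is made of two full-height vertical stiles with two horizontal rails fitted between them.


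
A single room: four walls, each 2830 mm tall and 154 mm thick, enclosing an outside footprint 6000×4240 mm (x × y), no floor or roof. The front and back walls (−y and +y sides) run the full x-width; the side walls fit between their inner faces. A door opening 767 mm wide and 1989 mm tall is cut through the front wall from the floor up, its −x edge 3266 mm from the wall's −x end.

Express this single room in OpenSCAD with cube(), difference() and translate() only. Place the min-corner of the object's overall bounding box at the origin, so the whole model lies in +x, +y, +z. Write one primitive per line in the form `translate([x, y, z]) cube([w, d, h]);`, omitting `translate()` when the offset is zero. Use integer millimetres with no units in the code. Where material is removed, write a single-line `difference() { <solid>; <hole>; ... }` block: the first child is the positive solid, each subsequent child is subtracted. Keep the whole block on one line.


difference() { cube([6000, 154, 2830]); translate([3266, 0, 0]) cube([767, 154, 1989]); }
translate([0, 4086, 0]) cube([6000, 154, 2830]);
translate([0, 154, 0]) cube([154, 3932, 2830]);
translate([5846, 154, 0]) cube([154, 3932, 2830]);


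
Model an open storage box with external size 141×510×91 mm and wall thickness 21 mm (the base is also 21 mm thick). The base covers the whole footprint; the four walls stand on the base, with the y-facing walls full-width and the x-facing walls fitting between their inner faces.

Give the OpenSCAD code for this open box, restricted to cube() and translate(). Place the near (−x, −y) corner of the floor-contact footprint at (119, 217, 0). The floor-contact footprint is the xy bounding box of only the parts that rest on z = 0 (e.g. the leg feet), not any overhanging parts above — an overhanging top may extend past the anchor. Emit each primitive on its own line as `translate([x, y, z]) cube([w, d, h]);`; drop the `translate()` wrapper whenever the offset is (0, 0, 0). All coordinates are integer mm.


translate([119, 217, 0]) cube([141, 510, 21]);
translate([119, 217, 21]) cube([141, 21, 70]);
translate([119, 706, 21]) cube([141, 21, 70]);
translate([119, 238, 21]) cube([21, 468, 70]);
translate([239, 238, 21]) cube([21, 468, 70]);


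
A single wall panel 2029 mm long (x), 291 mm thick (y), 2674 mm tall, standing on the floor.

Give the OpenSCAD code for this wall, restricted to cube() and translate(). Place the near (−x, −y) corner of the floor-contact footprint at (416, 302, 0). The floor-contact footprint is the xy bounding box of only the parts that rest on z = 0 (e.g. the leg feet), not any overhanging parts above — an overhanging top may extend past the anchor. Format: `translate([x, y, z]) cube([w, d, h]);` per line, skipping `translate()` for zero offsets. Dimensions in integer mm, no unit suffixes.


translate([416, 302, 0]) cube([2029, 291, 2674]);


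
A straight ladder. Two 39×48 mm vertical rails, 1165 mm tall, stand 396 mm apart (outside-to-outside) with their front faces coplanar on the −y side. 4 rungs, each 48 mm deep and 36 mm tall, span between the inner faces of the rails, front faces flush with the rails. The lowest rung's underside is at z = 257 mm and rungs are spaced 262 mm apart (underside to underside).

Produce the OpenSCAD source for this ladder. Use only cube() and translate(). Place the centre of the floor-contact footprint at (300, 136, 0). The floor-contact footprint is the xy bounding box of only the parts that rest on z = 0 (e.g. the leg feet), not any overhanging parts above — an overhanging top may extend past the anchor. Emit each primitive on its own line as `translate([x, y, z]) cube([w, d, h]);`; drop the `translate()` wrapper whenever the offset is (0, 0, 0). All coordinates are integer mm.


// rung span = 396 - 2*39 = 318
// rung[k] z = 257 + k*262
translate([102, 112, 0]) cube([39, 48, 1165]);
translate([459, 112, 0]) cube([39, 48, 1165]);
translate([141, 112, 257]) cube([318, 48, 36]);
translate([141, 112, 519]) cube([318, 48, 36]);
translate([141, 112, 781]) cube([318, 48, 36]);
translate([141, 112, 1043]) cube([318, 48, 36]);


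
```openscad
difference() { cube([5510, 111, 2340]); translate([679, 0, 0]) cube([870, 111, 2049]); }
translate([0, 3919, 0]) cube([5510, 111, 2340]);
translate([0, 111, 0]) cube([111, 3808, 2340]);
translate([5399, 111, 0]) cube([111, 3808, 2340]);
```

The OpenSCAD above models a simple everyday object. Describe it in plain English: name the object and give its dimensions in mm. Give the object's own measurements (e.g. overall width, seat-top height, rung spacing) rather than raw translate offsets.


A single room: four walls, each 2340 mm tall and 111 mm thick, enclosing an outside footprint 5510×4030 mm (x × y), no floor or roof. The front and back walls (−y and +y sides) run the full x-width; the side walls fit between their inner faces. A door opening 870 mm wide and 2049 mm tall is cut through the front wall from the floor up, its −x edge 679 mm from the wall's −x end.


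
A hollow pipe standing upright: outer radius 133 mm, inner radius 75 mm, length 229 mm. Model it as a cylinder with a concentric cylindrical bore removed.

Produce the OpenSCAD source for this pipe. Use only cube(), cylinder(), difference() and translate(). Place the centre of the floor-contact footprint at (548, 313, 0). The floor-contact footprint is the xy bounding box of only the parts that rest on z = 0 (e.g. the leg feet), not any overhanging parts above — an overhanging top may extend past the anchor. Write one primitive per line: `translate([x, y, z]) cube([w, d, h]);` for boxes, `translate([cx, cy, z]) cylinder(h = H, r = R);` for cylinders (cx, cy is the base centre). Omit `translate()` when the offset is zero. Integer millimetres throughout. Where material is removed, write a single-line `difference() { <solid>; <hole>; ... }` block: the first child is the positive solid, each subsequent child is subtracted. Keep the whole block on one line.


difference() { translate([548, 313, 0]) cylinder(h = 229, r = 133); translate([548, 313, 0]) cylinder(h = 229, r = 75); }


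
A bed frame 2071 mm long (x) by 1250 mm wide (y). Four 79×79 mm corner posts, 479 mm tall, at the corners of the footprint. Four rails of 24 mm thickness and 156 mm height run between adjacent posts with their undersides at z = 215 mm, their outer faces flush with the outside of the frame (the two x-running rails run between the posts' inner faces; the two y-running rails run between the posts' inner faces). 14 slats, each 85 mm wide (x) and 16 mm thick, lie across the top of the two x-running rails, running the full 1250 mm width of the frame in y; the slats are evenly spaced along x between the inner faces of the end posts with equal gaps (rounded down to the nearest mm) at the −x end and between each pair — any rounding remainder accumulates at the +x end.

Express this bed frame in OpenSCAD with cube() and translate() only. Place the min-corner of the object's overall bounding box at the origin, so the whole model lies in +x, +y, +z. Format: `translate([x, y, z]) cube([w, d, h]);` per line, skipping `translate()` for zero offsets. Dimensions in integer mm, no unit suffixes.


// slat z = rail_z + rail_h = 215 + 156 = 371
// slat gap = ⌊(1913 − 14·85) / 15⌋ = 48
cube([79, 79, 479]);
translate([0, 1171, 0]) cube([79, 79, 479]);
translate([1992, 0, 0]) cube([79, 79, 479]);
translate([1992, 1171, 0]) cube([79, 79, 479]);
translate([79, 0, 215]) cube([1913, 24, 156]);
translate([79, 1226, 215]) cube([1913, 24, 156]);
translate([0, 79, 215]) cube([24, 1092, 156]);
translate([2047, 79, 215]) cube([24, 1092, 156]);
translate([127, 0, 371]) cube([85, 1250, 16]);
translate([260, 0, 371]) cube([85, 1250, 16]);
translate([393, 0, 371]) cube([85, 1250, 16]);
translate([526, 0, 371]) cube([85, 1250, 16]);
translate([659, 0, 371]) cube([85, 1250, 16]);
translate([792, 0, 371]) cube([85, 1250, 16]);
translate([925, 0, 371]) cube([85, 1250, 16]);
translate([1058, 0, 371]) cube([85, 1250, 16]);
translate([1191, 0, 371]) cube([85, 1250, 16]);
translate([1324, 0, 371]) cube([85, 1250, 16]);
translate([1457, 0, 371]) cube([85, 1250, 16]);
translate([1590, 0, 371]) cube([85, 1250, 16]);
translate([1723, 0, 371]) cube([85, 1250, 16]);
translate([1856, 0, 371]) cube([85, 1250, 16]);


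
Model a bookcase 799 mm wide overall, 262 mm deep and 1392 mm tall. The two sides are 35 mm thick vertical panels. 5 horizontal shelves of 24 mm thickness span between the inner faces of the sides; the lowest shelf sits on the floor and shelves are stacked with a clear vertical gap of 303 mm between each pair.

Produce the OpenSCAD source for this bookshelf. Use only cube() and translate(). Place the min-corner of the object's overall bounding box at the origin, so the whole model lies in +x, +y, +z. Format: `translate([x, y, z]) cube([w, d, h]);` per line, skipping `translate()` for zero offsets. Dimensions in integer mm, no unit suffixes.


cube([35, 262, 1392]);
translate([764, 0, 0]) cube([35, 262, 1392]);
translate([35, 0, 0]) cube([729, 262, 24]);
translate([35, 0, 327]) cube([729, 262, 24]);
translate([35, 0, 654]) cube([729, 262, 24]);
translate([35, 0, 981]) cube([729, 262, 24]);
translate([35, 0, 1308]) cube([729, 262, 24]);


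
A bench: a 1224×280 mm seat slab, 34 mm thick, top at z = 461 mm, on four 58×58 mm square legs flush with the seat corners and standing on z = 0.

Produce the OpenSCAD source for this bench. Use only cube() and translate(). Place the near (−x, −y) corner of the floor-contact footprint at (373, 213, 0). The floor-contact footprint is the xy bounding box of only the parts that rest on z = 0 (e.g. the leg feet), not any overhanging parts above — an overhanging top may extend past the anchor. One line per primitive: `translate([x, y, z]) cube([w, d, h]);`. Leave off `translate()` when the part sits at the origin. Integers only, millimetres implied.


translate([373, 213, 427]) cube([1224, 280, 34]);
translate([373, 213, 0]) cube([58, 58, 427]);
translate([373, 435, 0]) cube([58, 58, 427]);
translate([1539, 213, 0]) cube([58, 58, 427]);
translate([1539, 435, 0]) cube([58, 58, 427]);


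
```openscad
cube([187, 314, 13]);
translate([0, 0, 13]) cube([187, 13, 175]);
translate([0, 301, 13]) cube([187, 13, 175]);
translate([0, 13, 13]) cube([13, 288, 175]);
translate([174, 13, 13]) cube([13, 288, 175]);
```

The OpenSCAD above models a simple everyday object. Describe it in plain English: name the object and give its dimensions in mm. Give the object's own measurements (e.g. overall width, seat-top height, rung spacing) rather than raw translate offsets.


An open-topped rectangular box: outside dimensions 187×314×188 mm, with a uniform wall and base thickness of 13 mm. The base is a full 187×314 slab on the floor; four walls sit on top of the base. The front and back walls (the −y and +y sides) span the full width; the two side walls fit between them.


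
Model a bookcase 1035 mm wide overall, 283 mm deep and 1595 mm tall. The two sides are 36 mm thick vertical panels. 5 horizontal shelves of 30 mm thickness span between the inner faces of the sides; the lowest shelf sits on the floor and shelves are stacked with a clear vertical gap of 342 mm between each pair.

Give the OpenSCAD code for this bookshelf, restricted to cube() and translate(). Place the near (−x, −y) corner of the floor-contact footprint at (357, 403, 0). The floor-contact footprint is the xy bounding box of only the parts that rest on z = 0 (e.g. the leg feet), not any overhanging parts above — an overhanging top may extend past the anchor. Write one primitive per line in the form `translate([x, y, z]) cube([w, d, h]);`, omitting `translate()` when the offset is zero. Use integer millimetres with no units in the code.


translate([357, 403, 0]) cube([36, 283, 1595]);
translate([1356, 403, 0]) cube([36, 283, 1595]);
translate([393, 403, 0]) cube([963, 283, 30]);
translate([393, 403, 372]) cube([963, 283, 30]);
translate([393, 403, 744]) cube([963, 283, 30]);
translate([393, 403, 1116]) cube([963, 283, 30]);
translate([393, 403, 1488]) cube([963, 283, 30]);


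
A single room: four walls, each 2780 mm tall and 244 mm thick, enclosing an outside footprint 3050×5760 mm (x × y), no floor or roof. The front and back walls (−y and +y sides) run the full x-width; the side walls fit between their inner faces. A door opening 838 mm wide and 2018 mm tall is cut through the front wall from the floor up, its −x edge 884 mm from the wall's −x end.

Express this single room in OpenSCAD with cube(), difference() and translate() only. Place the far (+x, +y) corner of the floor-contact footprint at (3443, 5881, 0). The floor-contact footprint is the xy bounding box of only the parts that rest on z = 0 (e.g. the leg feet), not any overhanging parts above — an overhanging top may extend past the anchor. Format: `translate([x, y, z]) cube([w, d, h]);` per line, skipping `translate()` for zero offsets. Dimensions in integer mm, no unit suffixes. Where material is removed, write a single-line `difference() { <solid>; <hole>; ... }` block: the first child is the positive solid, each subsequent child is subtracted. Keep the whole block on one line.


difference() { translate([393, 121, 0]) cube([3050, 244, 2780]); translate([1277, 121, 0]) cube([838, 244, 2018]); }
translate([393, 5637, 0]) cube([3050, 244, 2780]);
translate([393, 365, 0]) cube([244, 5272, 2780]);
translate([3199, 365, 0]) cube([244, 5272, 2780]);


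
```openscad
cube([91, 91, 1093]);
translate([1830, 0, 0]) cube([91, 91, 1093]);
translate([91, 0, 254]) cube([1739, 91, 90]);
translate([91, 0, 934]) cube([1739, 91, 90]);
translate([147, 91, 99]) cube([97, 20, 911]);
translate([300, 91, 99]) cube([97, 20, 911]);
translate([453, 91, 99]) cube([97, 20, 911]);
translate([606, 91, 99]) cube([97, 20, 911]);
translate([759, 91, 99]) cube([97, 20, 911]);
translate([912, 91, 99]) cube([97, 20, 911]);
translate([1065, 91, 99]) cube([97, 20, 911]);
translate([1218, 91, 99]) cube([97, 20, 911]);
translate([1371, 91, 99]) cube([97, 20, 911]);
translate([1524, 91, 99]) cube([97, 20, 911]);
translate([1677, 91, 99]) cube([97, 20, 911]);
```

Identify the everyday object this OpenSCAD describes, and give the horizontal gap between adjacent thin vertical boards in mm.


A fence section. The picket gap is 56 mm.

Two posts, two rails, 11 pickets — a fence section. Span 1739 mm holds 11 pickets of 97 mm with 12 equal gaps: ⌊(1739 − 11·97) / 12⌋ = 56 mm.


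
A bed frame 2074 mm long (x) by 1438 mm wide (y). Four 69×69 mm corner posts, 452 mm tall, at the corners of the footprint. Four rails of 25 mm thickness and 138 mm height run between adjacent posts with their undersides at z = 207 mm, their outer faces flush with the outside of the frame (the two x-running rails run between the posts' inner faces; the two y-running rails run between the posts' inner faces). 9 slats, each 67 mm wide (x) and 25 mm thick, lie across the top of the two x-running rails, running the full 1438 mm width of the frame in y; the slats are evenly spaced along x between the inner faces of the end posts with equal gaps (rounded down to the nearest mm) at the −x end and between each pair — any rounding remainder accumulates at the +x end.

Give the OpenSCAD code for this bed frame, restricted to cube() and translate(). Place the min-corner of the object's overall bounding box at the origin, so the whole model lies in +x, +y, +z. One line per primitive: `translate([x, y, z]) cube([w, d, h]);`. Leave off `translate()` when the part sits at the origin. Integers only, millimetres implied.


// slat z = rail_z + rail_h = 207 + 138 = 345
// slat gap = ⌊(1936 − 9·67) / 10⌋ = 133
cube([69, 69, 452]);
translate([0, 1369, 0]) cube([69, 69, 452]);
translate([2005, 0, 0]) cube([69, 69, 452]);
translate([2005, 1369, 0]) cube([69, 69, 452]);
translate([69, 0, 207]) cube([1936, 25, 138]);
translate([69, 1413, 207]) cube([1936, 25, 138]);
translate([0, 69, 207]) cube([25, 1300, 138]);
translate([2049, 69, 207]) cube([25, 1300, 138]);
translate([202, 0, 345]) cube([67, 1438, 25]);
translate([402, 0, 345]) cube([67, 1438, 25]);
translate([602, 0, 345]) cube([67, 1438, 25]);
translate([802, 0, 345]) cube([67, 1438, 25]);
translate([1002, 0, 345]) cube([67, 1438, 25]);
translate([1202, 0, 345]) cube([67, 1438, 25]);
translate([1402, 0, 345]) cube([67, 1438, 25]);
translate([1602, 0, 345]) cube([67, 1438, 25]);
translate([1802, 0, 345]) cube([67, 1438, 25]);


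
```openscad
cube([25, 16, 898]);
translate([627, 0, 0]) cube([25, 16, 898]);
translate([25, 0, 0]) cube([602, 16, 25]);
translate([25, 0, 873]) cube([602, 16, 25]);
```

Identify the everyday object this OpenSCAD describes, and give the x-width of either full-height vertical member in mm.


A picture frame. The border width is 25 mm.

Four thin pieces enclosing a rectangular opening — a picture frame. The two full-height stiles are 898 mm tall; the top rail sits at z = 873 and is 25 mm tall, so the border above the opening is 898 − 873 = 25 mm, matching the stile x-width.


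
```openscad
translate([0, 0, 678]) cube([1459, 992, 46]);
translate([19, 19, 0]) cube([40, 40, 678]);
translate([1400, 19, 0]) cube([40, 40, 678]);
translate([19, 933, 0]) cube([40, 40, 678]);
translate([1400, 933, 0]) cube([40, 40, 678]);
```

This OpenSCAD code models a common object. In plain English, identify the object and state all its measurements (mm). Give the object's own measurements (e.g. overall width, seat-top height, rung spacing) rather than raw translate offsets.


A table: top 1459 mm (x) × 992 mm (y), 46 mm thick, upper face at z = 724 mm, on four 40×40 mm square legs, each inset 19 mm from the nearest pair of top edges from z = 0 to the bottom of the top.


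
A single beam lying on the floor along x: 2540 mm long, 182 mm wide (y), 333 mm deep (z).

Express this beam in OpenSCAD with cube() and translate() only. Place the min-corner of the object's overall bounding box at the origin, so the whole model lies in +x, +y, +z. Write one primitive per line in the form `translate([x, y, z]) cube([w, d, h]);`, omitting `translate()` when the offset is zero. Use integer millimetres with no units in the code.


cube([2540, 182, 333]);


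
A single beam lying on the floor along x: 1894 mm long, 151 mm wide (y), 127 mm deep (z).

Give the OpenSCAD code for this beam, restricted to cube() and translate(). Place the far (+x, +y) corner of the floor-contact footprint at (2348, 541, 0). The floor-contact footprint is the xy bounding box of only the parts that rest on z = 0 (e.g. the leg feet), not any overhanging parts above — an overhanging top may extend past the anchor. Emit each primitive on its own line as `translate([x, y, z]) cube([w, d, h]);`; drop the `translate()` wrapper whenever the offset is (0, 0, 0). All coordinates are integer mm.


translate([454, 390, 0]) cube([1894, 151, 127]);


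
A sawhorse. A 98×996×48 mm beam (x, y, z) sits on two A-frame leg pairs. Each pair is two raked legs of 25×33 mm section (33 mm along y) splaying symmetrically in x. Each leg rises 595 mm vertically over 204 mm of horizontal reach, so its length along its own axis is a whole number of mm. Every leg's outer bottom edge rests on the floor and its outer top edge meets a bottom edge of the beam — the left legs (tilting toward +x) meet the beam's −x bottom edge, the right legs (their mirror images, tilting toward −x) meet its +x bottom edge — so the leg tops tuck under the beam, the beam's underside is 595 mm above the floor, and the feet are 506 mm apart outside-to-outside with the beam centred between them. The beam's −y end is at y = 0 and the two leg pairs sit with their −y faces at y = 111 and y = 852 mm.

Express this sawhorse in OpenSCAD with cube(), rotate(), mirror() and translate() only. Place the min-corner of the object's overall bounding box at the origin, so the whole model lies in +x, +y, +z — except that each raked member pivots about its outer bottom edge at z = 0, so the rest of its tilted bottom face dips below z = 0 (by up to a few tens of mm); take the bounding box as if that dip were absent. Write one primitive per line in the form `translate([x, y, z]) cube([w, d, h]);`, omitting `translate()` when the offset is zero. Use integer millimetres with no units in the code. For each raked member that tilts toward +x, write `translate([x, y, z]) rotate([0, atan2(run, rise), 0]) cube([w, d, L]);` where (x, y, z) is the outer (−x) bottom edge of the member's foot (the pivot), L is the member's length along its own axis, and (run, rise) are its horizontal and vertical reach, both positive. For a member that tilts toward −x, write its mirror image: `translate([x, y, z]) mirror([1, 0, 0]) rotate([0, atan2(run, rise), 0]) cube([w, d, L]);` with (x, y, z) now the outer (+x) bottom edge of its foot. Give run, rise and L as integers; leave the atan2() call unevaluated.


translate([204, 0, 595]) cube([98, 996, 48]);
translate([0, 111, 0]) rotate([0, atan2(204, 595), 0]) cube([25, 33, 629]);
translate([506, 111, 0]) mirror([1, 0, 0]) rotate([0, atan2(204, 595), 0]) cube([25, 33, 629]);
translate([0, 852, 0]) rotate([0, atan2(204, 595), 0]) cube([25, 33, 629]);
translate([506, 852, 0]) mirror([1, 0, 0]) rotate([0, atan2(204, 595), 0]) cube([25, 33, 629]);


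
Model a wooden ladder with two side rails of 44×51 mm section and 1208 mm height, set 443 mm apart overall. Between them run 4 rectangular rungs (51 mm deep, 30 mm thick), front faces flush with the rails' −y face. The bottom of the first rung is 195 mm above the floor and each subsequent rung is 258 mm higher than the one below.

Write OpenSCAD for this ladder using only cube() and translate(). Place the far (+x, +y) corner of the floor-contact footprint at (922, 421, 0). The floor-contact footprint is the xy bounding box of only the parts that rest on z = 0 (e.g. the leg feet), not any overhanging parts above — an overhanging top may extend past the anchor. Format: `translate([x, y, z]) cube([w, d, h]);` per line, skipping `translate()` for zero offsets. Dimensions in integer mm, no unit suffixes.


// rung span = 443 - 2*44 = 355
// rung[k] z = 195 + k*258
translate([479, 370, 0]) cube([44, 51, 1208]);
translate([878, 370, 0]) cube([44, 51, 1208]);
translate([523, 370, 195]) cube([355, 51, 30]);
translate([523, 370, 453]) cube([355, 51, 30]);
translate([523, 370, 711]) cube([355, 51, 30]);
translate([523, 370, 969]) cube([355, 51, 30]);


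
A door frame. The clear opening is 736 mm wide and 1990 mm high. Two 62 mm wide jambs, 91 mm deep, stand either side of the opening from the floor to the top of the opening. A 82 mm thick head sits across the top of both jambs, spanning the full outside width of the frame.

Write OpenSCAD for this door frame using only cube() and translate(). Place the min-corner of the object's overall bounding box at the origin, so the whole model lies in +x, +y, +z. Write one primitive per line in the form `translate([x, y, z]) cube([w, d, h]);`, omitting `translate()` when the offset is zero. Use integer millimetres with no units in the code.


cube([62, 91, 1990]);
translate([798, 0, 0]) cube([62, 91, 1990]);
translate([0, 0, 1990]) cube([860, 91, 82]);
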